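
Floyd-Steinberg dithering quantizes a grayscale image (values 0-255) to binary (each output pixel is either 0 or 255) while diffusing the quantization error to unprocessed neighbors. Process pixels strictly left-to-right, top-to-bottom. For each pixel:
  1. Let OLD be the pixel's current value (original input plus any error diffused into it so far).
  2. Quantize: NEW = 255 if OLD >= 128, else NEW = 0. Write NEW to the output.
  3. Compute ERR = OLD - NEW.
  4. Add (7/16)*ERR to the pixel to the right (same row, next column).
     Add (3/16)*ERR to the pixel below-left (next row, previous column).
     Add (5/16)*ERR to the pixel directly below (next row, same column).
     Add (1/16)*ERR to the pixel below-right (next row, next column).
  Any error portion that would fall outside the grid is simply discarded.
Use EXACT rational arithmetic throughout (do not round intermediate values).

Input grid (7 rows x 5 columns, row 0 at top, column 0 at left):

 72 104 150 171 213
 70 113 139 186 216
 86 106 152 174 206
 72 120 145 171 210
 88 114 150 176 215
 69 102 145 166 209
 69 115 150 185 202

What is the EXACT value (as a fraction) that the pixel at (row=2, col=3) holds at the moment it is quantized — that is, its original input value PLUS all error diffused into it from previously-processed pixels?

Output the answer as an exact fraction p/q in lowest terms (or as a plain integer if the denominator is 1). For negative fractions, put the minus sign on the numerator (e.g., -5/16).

Answer: 4610327781/33554432

Derivation:
(0,0): OLD=72 → NEW=0, ERR=72
(0,1): OLD=271/2 → NEW=255, ERR=-239/2
(0,2): OLD=3127/32 → NEW=0, ERR=3127/32
(0,3): OLD=109441/512 → NEW=255, ERR=-21119/512
(0,4): OLD=1597063/8192 → NEW=255, ERR=-491897/8192
(1,0): OLD=2243/32 → NEW=0, ERR=2243/32
(1,1): OLD=33061/256 → NEW=255, ERR=-32219/256
(1,2): OLD=813241/8192 → NEW=0, ERR=813241/8192
(1,3): OLD=6926845/32768 → NEW=255, ERR=-1428995/32768
(1,4): OLD=92053687/524288 → NEW=255, ERR=-41639753/524288
(2,0): OLD=345319/4096 → NEW=0, ERR=345319/4096
(2,1): OLD=16586989/131072 → NEW=0, ERR=16586989/131072
(2,2): OLD=466291239/2097152 → NEW=255, ERR=-68482521/2097152
(2,3): OLD=4610327781/33554432 → NEW=255, ERR=-3946052379/33554432
Target (2,3): original=174, with diffused error = 4610327781/33554432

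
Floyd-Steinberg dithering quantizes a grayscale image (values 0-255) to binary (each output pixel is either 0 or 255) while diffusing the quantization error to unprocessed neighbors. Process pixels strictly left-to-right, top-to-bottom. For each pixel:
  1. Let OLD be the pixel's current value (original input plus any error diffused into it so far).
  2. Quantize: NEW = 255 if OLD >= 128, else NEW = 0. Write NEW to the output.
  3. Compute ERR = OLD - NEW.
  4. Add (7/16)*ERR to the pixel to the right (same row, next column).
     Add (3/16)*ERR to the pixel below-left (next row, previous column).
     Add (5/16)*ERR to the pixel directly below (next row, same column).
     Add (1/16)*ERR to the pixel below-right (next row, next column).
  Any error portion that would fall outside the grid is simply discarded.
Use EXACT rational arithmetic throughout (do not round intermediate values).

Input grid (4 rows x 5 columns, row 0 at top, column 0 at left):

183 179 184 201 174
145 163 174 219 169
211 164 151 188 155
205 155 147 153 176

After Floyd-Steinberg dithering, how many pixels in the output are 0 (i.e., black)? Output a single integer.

Answer: 6

Derivation:
(0,0): OLD=183 → NEW=255, ERR=-72
(0,1): OLD=295/2 → NEW=255, ERR=-215/2
(0,2): OLD=4383/32 → NEW=255, ERR=-3777/32
(0,3): OLD=76473/512 → NEW=255, ERR=-54087/512
(0,4): OLD=1046799/8192 → NEW=0, ERR=1046799/8192
(1,0): OLD=3275/32 → NEW=0, ERR=3275/32
(1,1): OLD=37773/256 → NEW=255, ERR=-27507/256
(1,2): OLD=520849/8192 → NEW=0, ERR=520849/8192
(1,3): OLD=7549309/32768 → NEW=255, ERR=-806531/32768
(1,4): OLD=100433367/524288 → NEW=255, ERR=-33260073/524288
(2,0): OLD=912735/4096 → NEW=255, ERR=-131745/4096
(2,1): OLD=17651205/131072 → NEW=255, ERR=-15772155/131072
(2,2): OLD=224170831/2097152 → NEW=0, ERR=224170831/2097152
(2,3): OLD=7353555581/33554432 → NEW=255, ERR=-1202824579/33554432
(2,4): OLD=63326108203/536870912 → NEW=0, ERR=63326108203/536870912
(3,0): OLD=361520495/2097152 → NEW=255, ERR=-173253265/2097152
(3,1): OLD=1665725379/16777216 → NEW=0, ERR=1665725379/16777216
(3,2): OLD=112527700433/536870912 → NEW=255, ERR=-24374382127/536870912
(3,3): OLD=161847426089/1073741824 → NEW=255, ERR=-111956739031/1073741824
(3,4): OLD=2834730498669/17179869184 → NEW=255, ERR=-1546136143251/17179869184
Output grid:
  Row 0: ####.  (1 black, running=1)
  Row 1: .#.##  (2 black, running=3)
  Row 2: ##.#.  (2 black, running=5)
  Row 3: #.###  (1 black, running=6)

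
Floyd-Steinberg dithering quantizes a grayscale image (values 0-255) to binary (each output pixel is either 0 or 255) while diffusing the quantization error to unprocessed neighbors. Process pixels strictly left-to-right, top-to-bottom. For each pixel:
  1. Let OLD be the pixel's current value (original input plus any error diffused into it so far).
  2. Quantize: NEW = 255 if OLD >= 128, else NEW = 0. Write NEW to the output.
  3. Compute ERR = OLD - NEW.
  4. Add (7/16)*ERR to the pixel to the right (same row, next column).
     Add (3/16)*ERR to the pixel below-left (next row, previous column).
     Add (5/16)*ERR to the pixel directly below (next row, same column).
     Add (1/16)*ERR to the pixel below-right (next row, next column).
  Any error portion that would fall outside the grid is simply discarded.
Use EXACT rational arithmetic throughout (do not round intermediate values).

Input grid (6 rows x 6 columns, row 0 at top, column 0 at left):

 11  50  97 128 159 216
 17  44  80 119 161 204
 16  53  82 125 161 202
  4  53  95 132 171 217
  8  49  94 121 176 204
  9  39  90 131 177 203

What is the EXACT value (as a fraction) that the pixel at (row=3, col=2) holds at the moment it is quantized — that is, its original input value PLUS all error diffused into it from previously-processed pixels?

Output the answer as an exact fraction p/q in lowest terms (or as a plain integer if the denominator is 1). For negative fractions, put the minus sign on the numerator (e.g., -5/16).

(0,0): OLD=11 → NEW=0, ERR=11
(0,1): OLD=877/16 → NEW=0, ERR=877/16
(0,2): OLD=30971/256 → NEW=0, ERR=30971/256
(0,3): OLD=741085/4096 → NEW=255, ERR=-303395/4096
(0,4): OLD=8296459/65536 → NEW=0, ERR=8296459/65536
(0,5): OLD=284567629/1048576 → NEW=255, ERR=17180749/1048576
(1,0): OLD=7863/256 → NEW=0, ERR=7863/256
(1,1): OLD=200577/2048 → NEW=0, ERR=200577/2048
(1,2): OLD=9842965/65536 → NEW=255, ERR=-6868715/65536
(1,3): OLD=21311473/262144 → NEW=0, ERR=21311473/262144
(1,4): OLD=3935442867/16777216 → NEW=255, ERR=-342747213/16777216
(1,5): OLD=55859955957/268435456 → NEW=255, ERR=-12591085323/268435456
(2,0): OLD=1440539/32768 → NEW=0, ERR=1440539/32768
(2,1): OLD=89241177/1048576 → NEW=0, ERR=89241177/1048576
(2,2): OLD=1809355851/16777216 → NEW=0, ERR=1809355851/16777216
(2,3): OLD=25126480819/134217728 → NEW=255, ERR=-9099039821/134217728
(2,4): OLD=520733092505/4294967296 → NEW=0, ERR=520733092505/4294967296
(2,5): OLD=16431435835839/68719476736 → NEW=255, ERR=-1092030731841/68719476736
(3,0): OLD=565318635/16777216 → NEW=0, ERR=565318635/16777216
(3,1): OLD=15744613647/134217728 → NEW=0, ERR=15744613647/134217728
(3,2): OLD=185361613661/1073741824 → NEW=255, ERR=-88442551459/1073741824
Target (3,2): original=95, with diffused error = 185361613661/1073741824

Answer: 185361613661/1073741824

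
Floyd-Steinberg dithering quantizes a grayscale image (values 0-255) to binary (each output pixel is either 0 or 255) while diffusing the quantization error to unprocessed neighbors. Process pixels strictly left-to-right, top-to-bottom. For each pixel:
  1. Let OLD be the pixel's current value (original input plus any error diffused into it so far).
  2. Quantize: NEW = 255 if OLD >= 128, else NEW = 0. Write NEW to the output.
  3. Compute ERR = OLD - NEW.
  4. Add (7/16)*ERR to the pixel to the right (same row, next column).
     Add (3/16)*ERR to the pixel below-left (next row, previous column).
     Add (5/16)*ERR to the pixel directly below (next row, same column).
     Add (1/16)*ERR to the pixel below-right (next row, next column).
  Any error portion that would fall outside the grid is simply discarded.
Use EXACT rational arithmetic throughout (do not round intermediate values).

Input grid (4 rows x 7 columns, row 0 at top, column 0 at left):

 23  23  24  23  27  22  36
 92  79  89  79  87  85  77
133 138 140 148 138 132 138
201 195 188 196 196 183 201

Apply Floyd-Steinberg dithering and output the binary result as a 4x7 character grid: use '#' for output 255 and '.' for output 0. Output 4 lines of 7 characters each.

(0,0): OLD=23 → NEW=0, ERR=23
(0,1): OLD=529/16 → NEW=0, ERR=529/16
(0,2): OLD=9847/256 → NEW=0, ERR=9847/256
(0,3): OLD=163137/4096 → NEW=0, ERR=163137/4096
(0,4): OLD=2911431/65536 → NEW=0, ERR=2911431/65536
(0,5): OLD=43448689/1048576 → NEW=0, ERR=43448689/1048576
(0,6): OLD=908120599/16777216 → NEW=0, ERR=908120599/16777216
(1,0): OLD=26979/256 → NEW=0, ERR=26979/256
(1,1): OLD=295093/2048 → NEW=255, ERR=-227147/2048
(1,2): OLD=4065241/65536 → NEW=0, ERR=4065241/65536
(1,3): OLD=33900069/262144 → NEW=255, ERR=-32946651/262144
(1,4): OLD=942135183/16777216 → NEW=0, ERR=942135183/16777216
(1,5): OLD=18178771647/134217728 → NEW=255, ERR=-16046748993/134217728
(1,6): OLD=94915254097/2147483648 → NEW=0, ERR=94915254097/2147483648
(2,0): OLD=4755863/32768 → NEW=255, ERR=-3599977/32768
(2,1): OLD=77062637/1048576 → NEW=0, ERR=77062637/1048576
(2,2): OLD=2701808903/16777216 → NEW=255, ERR=-1576381177/16777216
(2,3): OLD=11008979087/134217728 → NEW=0, ERR=11008979087/134217728
(2,4): OLD=173046036031/1073741824 → NEW=255, ERR=-100758129089/1073741824
(2,5): OLD=2246470803605/34359738368 → NEW=0, ERR=2246470803605/34359738368
(2,6): OLD=95076850527331/549755813888 → NEW=255, ERR=-45110882014109/549755813888
(3,0): OLD=3027412007/16777216 → NEW=255, ERR=-1250778073/16777216
(3,1): OLD=21591073307/134217728 → NEW=255, ERR=-12634447333/134217728
(3,2): OLD=147560751105/1073741824 → NEW=255, ERR=-126243414015/1073741824
(3,3): OLD=630186710711/4294967296 → NEW=255, ERR=-465029949769/4294967296
(3,4): OLD=75146872737831/549755813888 → NEW=255, ERR=-65040859803609/549755813888
(3,5): OLD=573597930295653/4398046511104 → NEW=255, ERR=-547903930035867/4398046511104
(3,6): OLD=8791903051756475/70368744177664 → NEW=0, ERR=8791903051756475/70368744177664
Row 0: .......
Row 1: .#.#.#.
Row 2: #.#.#.#
Row 3: ######.

Answer: .......
.#.#.#.
#.#.#.#
######.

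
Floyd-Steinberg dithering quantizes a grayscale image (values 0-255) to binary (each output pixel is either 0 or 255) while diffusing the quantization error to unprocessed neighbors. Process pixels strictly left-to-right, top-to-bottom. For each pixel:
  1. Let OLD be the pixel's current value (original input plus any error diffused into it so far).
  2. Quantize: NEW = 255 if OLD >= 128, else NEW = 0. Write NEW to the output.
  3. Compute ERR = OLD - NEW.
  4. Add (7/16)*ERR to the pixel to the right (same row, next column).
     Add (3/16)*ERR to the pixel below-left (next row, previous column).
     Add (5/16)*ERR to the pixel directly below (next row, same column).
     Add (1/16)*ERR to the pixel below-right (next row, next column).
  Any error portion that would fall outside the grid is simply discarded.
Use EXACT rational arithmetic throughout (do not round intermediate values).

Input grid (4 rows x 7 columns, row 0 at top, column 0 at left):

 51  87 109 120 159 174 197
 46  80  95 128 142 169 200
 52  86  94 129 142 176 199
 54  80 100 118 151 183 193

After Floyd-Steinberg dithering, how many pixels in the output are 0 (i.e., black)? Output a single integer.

(0,0): OLD=51 → NEW=0, ERR=51
(0,1): OLD=1749/16 → NEW=0, ERR=1749/16
(0,2): OLD=40147/256 → NEW=255, ERR=-25133/256
(0,3): OLD=315589/4096 → NEW=0, ERR=315589/4096
(0,4): OLD=12629347/65536 → NEW=255, ERR=-4082333/65536
(0,5): OLD=153875893/1048576 → NEW=255, ERR=-113510987/1048576
(0,6): OLD=2510534643/16777216 → NEW=255, ERR=-1767655437/16777216
(1,0): OLD=21103/256 → NEW=0, ERR=21103/256
(1,1): OLD=276489/2048 → NEW=255, ERR=-245751/2048
(1,2): OLD=2169277/65536 → NEW=0, ERR=2169277/65536
(1,3): OLD=38992185/262144 → NEW=255, ERR=-27854535/262144
(1,4): OLD=1016108875/16777216 → NEW=0, ERR=1016108875/16777216
(1,5): OLD=18524715835/134217728 → NEW=255, ERR=-15700804805/134217728
(1,6): OLD=234355472149/2147483648 → NEW=0, ERR=234355472149/2147483648
(2,0): OLD=1810803/32768 → NEW=0, ERR=1810803/32768
(2,1): OLD=88118817/1048576 → NEW=0, ERR=88118817/1048576
(2,2): OLD=1907353251/16777216 → NEW=0, ERR=1907353251/16777216
(2,3): OLD=21334928459/134217728 → NEW=255, ERR=-12890592181/134217728
(2,4): OLD=96994475707/1073741824 → NEW=0, ERR=96994475707/1073741824
(2,5): OLD=6982300580713/34359738368 → NEW=255, ERR=-1779432703127/34359738368
(2,6): OLD=111674409783663/549755813888 → NEW=255, ERR=-28513322757777/549755813888
(3,0): OLD=1460054595/16777216 → NEW=0, ERR=1460054595/16777216
(3,1): OLD=22696957447/134217728 → NEW=255, ERR=-11528563193/134217728
(3,2): OLD=91474992261/1073741824 → NEW=0, ERR=91474992261/1073741824
(3,3): OLD=641244964371/4294967296 → NEW=255, ERR=-453971696109/4294967296
(3,4): OLD=64471539320387/549755813888 → NEW=0, ERR=64471539320387/549755813888
(3,5): OLD=941376192672633/4398046511104 → NEW=255, ERR=-180125667658887/4398046511104
(3,6): OLD=10951987656365607/70368744177664 → NEW=255, ERR=-6992042108938713/70368744177664
Output grid:
  Row 0: ..#.###  (3 black, running=3)
  Row 1: .#.#.#.  (4 black, running=7)
  Row 2: ...#.##  (4 black, running=11)
  Row 3: .#.#.##  (3 black, running=14)

Answer: 14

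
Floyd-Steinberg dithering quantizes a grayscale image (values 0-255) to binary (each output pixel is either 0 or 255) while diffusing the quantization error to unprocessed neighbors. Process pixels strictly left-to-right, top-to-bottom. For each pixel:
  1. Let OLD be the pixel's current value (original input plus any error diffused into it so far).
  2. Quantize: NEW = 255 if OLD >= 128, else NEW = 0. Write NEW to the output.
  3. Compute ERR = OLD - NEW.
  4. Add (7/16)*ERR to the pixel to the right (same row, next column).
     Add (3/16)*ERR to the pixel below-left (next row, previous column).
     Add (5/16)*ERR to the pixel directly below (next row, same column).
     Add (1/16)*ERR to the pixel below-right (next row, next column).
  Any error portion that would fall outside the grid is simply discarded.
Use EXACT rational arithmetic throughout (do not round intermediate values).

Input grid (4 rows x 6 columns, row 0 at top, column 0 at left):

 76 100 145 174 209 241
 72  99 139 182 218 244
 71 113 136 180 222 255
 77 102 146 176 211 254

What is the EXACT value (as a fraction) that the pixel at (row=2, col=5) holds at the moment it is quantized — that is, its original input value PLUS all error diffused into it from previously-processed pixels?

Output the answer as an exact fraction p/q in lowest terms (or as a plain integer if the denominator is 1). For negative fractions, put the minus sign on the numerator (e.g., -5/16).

(0,0): OLD=76 → NEW=0, ERR=76
(0,1): OLD=533/4 → NEW=255, ERR=-487/4
(0,2): OLD=5871/64 → NEW=0, ERR=5871/64
(0,3): OLD=219273/1024 → NEW=255, ERR=-41847/1024
(0,4): OLD=3131327/16384 → NEW=255, ERR=-1046593/16384
(0,5): OLD=55850553/262144 → NEW=255, ERR=-10996167/262144
(1,0): OLD=4667/64 → NEW=0, ERR=4667/64
(1,1): OLD=58781/512 → NEW=0, ERR=58781/512
(1,2): OLD=3319777/16384 → NEW=255, ERR=-858143/16384
(1,3): OLD=9179661/65536 → NEW=255, ERR=-7532019/65536
(1,4): OLD=576032967/4194304 → NEW=255, ERR=-493514553/4194304
(1,5): OLD=11772339777/67108864 → NEW=255, ERR=-5340420543/67108864
(2,0): OLD=944655/8192 → NEW=0, ERR=944655/8192
(2,1): OLD=50872725/262144 → NEW=255, ERR=-15973995/262144
(2,2): OLD=329667583/4194304 → NEW=0, ERR=329667583/4194304
(2,3): OLD=5138397127/33554432 → NEW=255, ERR=-3417983033/33554432
(2,4): OLD=127303709141/1073741824 → NEW=0, ERR=127303709141/1073741824
(2,5): OLD=4718419236899/17179869184 → NEW=255, ERR=337552594979/17179869184
Target (2,5): original=255, with diffused error = 4718419236899/17179869184

Answer: 4718419236899/17179869184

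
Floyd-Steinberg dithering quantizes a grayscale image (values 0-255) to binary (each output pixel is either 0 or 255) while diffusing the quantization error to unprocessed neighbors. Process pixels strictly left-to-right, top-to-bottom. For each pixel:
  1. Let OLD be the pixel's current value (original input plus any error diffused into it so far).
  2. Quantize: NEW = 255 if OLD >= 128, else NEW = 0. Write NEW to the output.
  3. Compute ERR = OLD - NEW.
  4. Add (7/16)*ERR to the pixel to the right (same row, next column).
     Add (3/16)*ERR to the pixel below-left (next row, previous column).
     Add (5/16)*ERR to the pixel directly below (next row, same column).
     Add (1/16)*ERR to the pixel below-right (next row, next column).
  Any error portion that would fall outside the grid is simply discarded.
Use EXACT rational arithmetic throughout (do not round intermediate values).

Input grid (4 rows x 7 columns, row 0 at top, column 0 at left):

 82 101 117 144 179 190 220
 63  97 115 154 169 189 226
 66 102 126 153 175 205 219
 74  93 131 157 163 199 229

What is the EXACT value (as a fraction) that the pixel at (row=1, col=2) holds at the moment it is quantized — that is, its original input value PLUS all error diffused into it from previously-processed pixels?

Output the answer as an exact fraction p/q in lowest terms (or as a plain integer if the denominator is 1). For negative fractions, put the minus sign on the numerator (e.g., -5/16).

(0,0): OLD=82 → NEW=0, ERR=82
(0,1): OLD=1095/8 → NEW=255, ERR=-945/8
(0,2): OLD=8361/128 → NEW=0, ERR=8361/128
(0,3): OLD=353439/2048 → NEW=255, ERR=-168801/2048
(0,4): OLD=4683865/32768 → NEW=255, ERR=-3671975/32768
(0,5): OLD=73910895/524288 → NEW=255, ERR=-59782545/524288
(0,6): OLD=1427015945/8388608 → NEW=255, ERR=-712079095/8388608
(1,0): OLD=8509/128 → NEW=0, ERR=8509/128
(1,1): OLD=109099/1024 → NEW=0, ERR=109099/1024
(1,2): OLD=5216263/32768 → NEW=255, ERR=-3139577/32768
Target (1,2): original=115, with diffused error = 5216263/32768

Answer: 5216263/32768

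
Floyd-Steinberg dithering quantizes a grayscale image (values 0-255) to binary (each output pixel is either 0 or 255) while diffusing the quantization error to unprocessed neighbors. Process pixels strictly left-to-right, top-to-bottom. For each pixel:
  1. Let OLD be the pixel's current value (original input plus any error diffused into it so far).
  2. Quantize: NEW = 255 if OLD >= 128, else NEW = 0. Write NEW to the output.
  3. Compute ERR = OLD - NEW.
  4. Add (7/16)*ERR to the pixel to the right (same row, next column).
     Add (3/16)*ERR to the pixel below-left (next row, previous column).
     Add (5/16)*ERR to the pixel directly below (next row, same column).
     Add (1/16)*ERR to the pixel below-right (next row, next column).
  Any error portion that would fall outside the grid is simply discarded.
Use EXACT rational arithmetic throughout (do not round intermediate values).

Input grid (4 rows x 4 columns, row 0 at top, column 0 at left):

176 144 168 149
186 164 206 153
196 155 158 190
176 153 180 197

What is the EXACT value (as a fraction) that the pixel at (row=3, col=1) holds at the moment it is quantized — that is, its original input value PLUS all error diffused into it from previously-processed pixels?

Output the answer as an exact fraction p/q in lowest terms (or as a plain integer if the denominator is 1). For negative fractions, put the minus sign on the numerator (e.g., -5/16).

(0,0): OLD=176 → NEW=255, ERR=-79
(0,1): OLD=1751/16 → NEW=0, ERR=1751/16
(0,2): OLD=55265/256 → NEW=255, ERR=-10015/256
(0,3): OLD=540199/4096 → NEW=255, ERR=-504281/4096
(1,0): OLD=46549/256 → NEW=255, ERR=-18731/256
(1,1): OLD=315219/2048 → NEW=255, ERR=-207021/2048
(1,2): OLD=8736335/65536 → NEW=255, ERR=-7975345/65536
(1,3): OLD=61698393/1048576 → NEW=0, ERR=61698393/1048576
(2,0): OLD=5052225/32768 → NEW=255, ERR=-3303615/32768
(2,1): OLD=54434139/1048576 → NEW=0, ERR=54434139/1048576
(2,2): OLD=309113991/2097152 → NEW=255, ERR=-225659769/2097152
(2,3): OLD=5157496587/33554432 → NEW=255, ERR=-3398883573/33554432
(3,0): OLD=2587514033/16777216 → NEW=255, ERR=-1690676047/16777216
(3,1): OLD=26483338223/268435456 → NEW=0, ERR=26483338223/268435456
Target (3,1): original=153, with diffused error = 26483338223/268435456

Answer: 26483338223/268435456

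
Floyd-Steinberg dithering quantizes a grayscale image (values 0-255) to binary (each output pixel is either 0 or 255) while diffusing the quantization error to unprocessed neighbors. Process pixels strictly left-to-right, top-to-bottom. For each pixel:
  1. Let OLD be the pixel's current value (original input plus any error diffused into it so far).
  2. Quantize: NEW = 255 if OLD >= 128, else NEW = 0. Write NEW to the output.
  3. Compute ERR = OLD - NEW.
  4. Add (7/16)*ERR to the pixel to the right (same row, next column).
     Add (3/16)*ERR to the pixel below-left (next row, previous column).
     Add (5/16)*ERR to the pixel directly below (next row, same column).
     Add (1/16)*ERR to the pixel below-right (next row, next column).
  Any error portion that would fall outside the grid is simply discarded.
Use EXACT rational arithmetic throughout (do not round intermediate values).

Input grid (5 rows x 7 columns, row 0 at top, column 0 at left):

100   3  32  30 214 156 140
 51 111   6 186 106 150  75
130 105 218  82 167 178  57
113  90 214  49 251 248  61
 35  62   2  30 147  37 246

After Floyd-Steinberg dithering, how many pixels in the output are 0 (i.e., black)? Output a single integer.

Answer: 20

Derivation:
(0,0): OLD=100 → NEW=0, ERR=100
(0,1): OLD=187/4 → NEW=0, ERR=187/4
(0,2): OLD=3357/64 → NEW=0, ERR=3357/64
(0,3): OLD=54219/1024 → NEW=0, ERR=54219/1024
(0,4): OLD=3885709/16384 → NEW=255, ERR=-292211/16384
(0,5): OLD=38848987/262144 → NEW=255, ERR=-27997733/262144
(0,6): OLD=391218429/4194304 → NEW=0, ERR=391218429/4194304
(1,0): OLD=5825/64 → NEW=0, ERR=5825/64
(1,1): OLD=92935/512 → NEW=255, ERR=-37625/512
(1,2): OLD=50643/16384 → NEW=0, ERR=50643/16384
(1,3): OLD=13358391/65536 → NEW=255, ERR=-3353289/65536
(1,4): OLD=257214117/4194304 → NEW=0, ERR=257214117/4194304
(1,5): OLD=5362929525/33554432 → NEW=255, ERR=-3193450635/33554432
(1,6): OLD=29976191291/536870912 → NEW=0, ERR=29976191291/536870912
(2,0): OLD=1185085/8192 → NEW=255, ERR=-903875/8192
(2,1): OLD=10493999/262144 → NEW=0, ERR=10493999/262144
(2,2): OLD=932364237/4194304 → NEW=255, ERR=-137183283/4194304
(2,3): OLD=2127099173/33554432 → NEW=0, ERR=2127099173/33554432
(2,4): OLD=51769232661/268435456 → NEW=255, ERR=-16681808619/268435456
(2,5): OLD=1162838966759/8589934592 → NEW=255, ERR=-1027594354201/8589934592
(2,6): OLD=2221431809217/137438953472 → NEW=0, ERR=2221431809217/137438953472
(3,0): OLD=360818349/4194304 → NEW=0, ERR=360818349/4194304
(3,1): OLD=4265356137/33554432 → NEW=0, ERR=4265356137/33554432
(3,2): OLD=73492533099/268435456 → NEW=255, ERR=5041491819/268435456
(3,3): OLD=68000662797/1073741824 → NEW=0, ERR=68000662797/1073741824
(3,4): OLD=33097879384749/137438953472 → NEW=255, ERR=-1949053750611/137438953472
(3,5): OLD=223815026100631/1099511627776 → NEW=255, ERR=-56560438982249/1099511627776
(3,6): OLD=634525470864585/17592186044416 → NEW=0, ERR=634525470864585/17592186044416
(4,0): OLD=46019284291/536870912 → NEW=0, ERR=46019284291/536870912
(4,1): OLD=1272373125287/8589934592 → NEW=255, ERR=-918060195673/8589934592
(4,2): OLD=-2620957693527/137438953472 → NEW=0, ERR=-2620957693527/137438953472
(4,3): OLD=43939250280723/1099511627776 → NEW=0, ERR=43939250280723/1099511627776
(4,4): OLD=1357807656113577/8796093022208 → NEW=255, ERR=-885196064549463/8796093022208
(4,5): OLD=-4848908351462583/281474976710656 → NEW=0, ERR=-4848908351462583/281474976710656
(4,6): OLD=1110225715162614991/4503599627370496 → NEW=255, ERR=-38192189816861489/4503599627370496
Output grid:
  Row 0: ....##.  (5 black, running=5)
  Row 1: .#.#.#.  (4 black, running=9)
  Row 2: #.#.##.  (3 black, running=12)
  Row 3: ..#.##.  (4 black, running=16)
  Row 4: .#..#.#  (4 black, running=20)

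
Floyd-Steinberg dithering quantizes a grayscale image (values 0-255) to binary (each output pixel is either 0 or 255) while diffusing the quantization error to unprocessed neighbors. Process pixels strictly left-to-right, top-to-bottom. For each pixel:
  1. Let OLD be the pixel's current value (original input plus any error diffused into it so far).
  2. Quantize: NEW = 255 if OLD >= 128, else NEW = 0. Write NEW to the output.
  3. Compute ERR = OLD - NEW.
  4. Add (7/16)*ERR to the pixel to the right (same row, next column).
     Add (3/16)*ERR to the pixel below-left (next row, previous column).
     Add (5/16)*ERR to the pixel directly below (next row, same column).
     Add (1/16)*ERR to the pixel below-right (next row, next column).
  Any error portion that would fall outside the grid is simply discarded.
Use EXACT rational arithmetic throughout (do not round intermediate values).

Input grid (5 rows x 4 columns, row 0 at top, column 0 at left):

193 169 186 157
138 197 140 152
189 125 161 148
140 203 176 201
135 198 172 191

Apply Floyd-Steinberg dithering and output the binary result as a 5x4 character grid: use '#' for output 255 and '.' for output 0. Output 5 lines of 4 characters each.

Answer: ###.
.#.#
#.#.
####
.#.#

Derivation:
(0,0): OLD=193 → NEW=255, ERR=-62
(0,1): OLD=1135/8 → NEW=255, ERR=-905/8
(0,2): OLD=17473/128 → NEW=255, ERR=-15167/128
(0,3): OLD=215367/2048 → NEW=0, ERR=215367/2048
(1,0): OLD=12469/128 → NEW=0, ERR=12469/128
(1,1): OLD=182451/1024 → NEW=255, ERR=-78669/1024
(1,2): OLD=2687215/32768 → NEW=0, ERR=2687215/32768
(1,3): OLD=111848889/524288 → NEW=255, ERR=-21844551/524288
(2,0): OLD=3359329/16384 → NEW=255, ERR=-818591/16384
(2,1): OLD=52742395/524288 → NEW=0, ERR=52742395/524288
(2,2): OLD=228615959/1048576 → NEW=255, ERR=-38770921/1048576
(2,3): OLD=2079176891/16777216 → NEW=0, ERR=2079176891/16777216
(3,0): OLD=1201657745/8388608 → NEW=255, ERR=-937437295/8388608
(3,1): OLD=23553908623/134217728 → NEW=255, ERR=-10671612017/134217728
(3,2): OLD=341844746993/2147483648 → NEW=255, ERR=-205763583247/2147483648
(3,3): OLD=6717232693271/34359738368 → NEW=255, ERR=-2044500590569/34359738368
(4,0): OLD=182900472829/2147483648 → NEW=0, ERR=182900472829/2147483648
(4,1): OLD=3186263924023/17179869184 → NEW=255, ERR=-1194602717897/17179869184
(4,2): OLD=52507040830359/549755813888 → NEW=0, ERR=52507040830359/549755813888
(4,3): OLD=1831367528497489/8796093022208 → NEW=255, ERR=-411636192165551/8796093022208
Row 0: ###.
Row 1: .#.#
Row 2: #.#.
Row 3: ####
Row 4: .#.#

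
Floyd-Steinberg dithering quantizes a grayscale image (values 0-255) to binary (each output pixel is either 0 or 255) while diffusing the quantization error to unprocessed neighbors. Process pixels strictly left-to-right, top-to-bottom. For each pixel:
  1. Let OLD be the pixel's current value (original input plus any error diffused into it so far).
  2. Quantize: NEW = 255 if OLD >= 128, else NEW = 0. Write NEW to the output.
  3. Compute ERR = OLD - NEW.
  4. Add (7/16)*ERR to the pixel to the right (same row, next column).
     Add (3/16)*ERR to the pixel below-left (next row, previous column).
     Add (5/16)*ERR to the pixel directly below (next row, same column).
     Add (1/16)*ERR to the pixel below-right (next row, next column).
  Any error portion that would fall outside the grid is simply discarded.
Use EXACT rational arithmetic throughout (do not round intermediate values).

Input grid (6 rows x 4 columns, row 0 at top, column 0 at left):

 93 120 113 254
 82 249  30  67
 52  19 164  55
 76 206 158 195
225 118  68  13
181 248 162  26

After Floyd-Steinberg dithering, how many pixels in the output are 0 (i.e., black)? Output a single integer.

Answer: 13

Derivation:
(0,0): OLD=93 → NEW=0, ERR=93
(0,1): OLD=2571/16 → NEW=255, ERR=-1509/16
(0,2): OLD=18365/256 → NEW=0, ERR=18365/256
(0,3): OLD=1168939/4096 → NEW=255, ERR=124459/4096
(1,0): OLD=23905/256 → NEW=0, ERR=23905/256
(1,1): OLD=572711/2048 → NEW=255, ERR=50471/2048
(1,2): OLD=4128947/65536 → NEW=0, ERR=4128947/65536
(1,3): OLD=113815381/1048576 → NEW=0, ERR=113815381/1048576
(2,0): OLD=2811549/32768 → NEW=0, ERR=2811549/32768
(2,1): OLD=85866511/1048576 → NEW=0, ERR=85866511/1048576
(2,2): OLD=506266507/2097152 → NEW=255, ERR=-28507253/2097152
(2,3): OLD=2916223103/33554432 → NEW=0, ERR=2916223103/33554432
(3,0): OLD=1982515789/16777216 → NEW=0, ERR=1982515789/16777216
(3,1): OLD=76799974355/268435456 → NEW=255, ERR=8348933075/268435456
(3,2): OLD=810773903661/4294967296 → NEW=255, ERR=-284442756819/4294967296
(3,3): OLD=13217198597563/68719476736 → NEW=255, ERR=-4306267970117/68719476736
(4,0): OLD=1150015703945/4294967296 → NEW=255, ERR=54799043465/4294967296
(4,1): OLD=4407300988315/34359738368 → NEW=255, ERR=-4354432295525/34359738368
(4,2): OLD=-19732159037253/1099511627776 → NEW=0, ERR=-19732159037253/1099511627776
(4,3): OLD=-326745478038387/17592186044416 → NEW=0, ERR=-326745478038387/17592186044416
(5,0): OLD=88634467165753/549755813888 → NEW=255, ERR=-51553265375687/549755813888
(5,1): OLD=2899239334486831/17592186044416 → NEW=255, ERR=-1586768106839249/17592186044416
(5,2): OLD=928227843338979/8796093022208 → NEW=0, ERR=928227843338979/8796093022208
(5,3): OLD=18364097266434779/281474976710656 → NEW=0, ERR=18364097266434779/281474976710656
Output grid:
  Row 0: .#.#  (2 black, running=2)
  Row 1: .#..  (3 black, running=5)
  Row 2: ..#.  (3 black, running=8)
  Row 3: .###  (1 black, running=9)
  Row 4: ##..  (2 black, running=11)
  Row 5: ##..  (2 black, running=13)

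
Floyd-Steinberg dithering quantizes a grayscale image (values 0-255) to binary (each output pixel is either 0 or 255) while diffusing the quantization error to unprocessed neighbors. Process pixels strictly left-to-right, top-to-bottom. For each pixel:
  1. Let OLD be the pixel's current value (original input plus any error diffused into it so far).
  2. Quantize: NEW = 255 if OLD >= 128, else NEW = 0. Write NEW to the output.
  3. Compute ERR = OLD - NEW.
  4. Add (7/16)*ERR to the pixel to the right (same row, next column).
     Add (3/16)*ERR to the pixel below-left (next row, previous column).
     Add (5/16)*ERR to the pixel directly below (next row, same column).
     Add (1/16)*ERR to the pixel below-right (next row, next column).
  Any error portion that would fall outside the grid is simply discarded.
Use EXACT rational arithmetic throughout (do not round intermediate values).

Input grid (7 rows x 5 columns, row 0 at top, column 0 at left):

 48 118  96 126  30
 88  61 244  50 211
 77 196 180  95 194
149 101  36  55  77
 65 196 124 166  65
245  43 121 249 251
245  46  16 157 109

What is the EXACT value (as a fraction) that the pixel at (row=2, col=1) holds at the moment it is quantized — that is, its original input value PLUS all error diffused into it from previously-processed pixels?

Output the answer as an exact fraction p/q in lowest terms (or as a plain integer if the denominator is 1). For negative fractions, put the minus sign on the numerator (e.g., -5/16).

Answer: 4513343/16384

Derivation:
(0,0): OLD=48 → NEW=0, ERR=48
(0,1): OLD=139 → NEW=255, ERR=-116
(0,2): OLD=181/4 → NEW=0, ERR=181/4
(0,3): OLD=9331/64 → NEW=255, ERR=-6989/64
(0,4): OLD=-18203/1024 → NEW=0, ERR=-18203/1024
(1,0): OLD=325/4 → NEW=0, ERR=325/4
(1,1): OLD=2297/32 → NEW=0, ERR=2297/32
(1,2): OLD=268103/1024 → NEW=255, ERR=6983/1024
(1,3): OLD=18793/1024 → NEW=0, ERR=18793/1024
(1,4): OLD=423217/2048 → NEW=255, ERR=-99023/2048
(2,0): OLD=59315/512 → NEW=0, ERR=59315/512
(2,1): OLD=4513343/16384 → NEW=255, ERR=335423/16384
Target (2,1): original=196, with diffused error = 4513343/16384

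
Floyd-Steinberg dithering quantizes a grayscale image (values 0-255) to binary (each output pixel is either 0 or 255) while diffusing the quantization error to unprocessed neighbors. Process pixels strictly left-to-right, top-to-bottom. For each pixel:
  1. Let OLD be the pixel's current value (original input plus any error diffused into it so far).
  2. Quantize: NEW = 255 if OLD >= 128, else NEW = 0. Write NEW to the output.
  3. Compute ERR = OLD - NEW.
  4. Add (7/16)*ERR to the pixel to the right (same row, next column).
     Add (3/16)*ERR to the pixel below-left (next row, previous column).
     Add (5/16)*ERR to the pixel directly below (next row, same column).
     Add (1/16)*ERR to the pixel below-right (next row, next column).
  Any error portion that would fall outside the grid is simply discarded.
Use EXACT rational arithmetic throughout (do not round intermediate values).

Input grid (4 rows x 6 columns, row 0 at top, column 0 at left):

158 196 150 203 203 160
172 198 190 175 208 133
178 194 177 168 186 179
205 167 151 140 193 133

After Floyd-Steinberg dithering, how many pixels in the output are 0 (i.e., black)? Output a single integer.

(0,0): OLD=158 → NEW=255, ERR=-97
(0,1): OLD=2457/16 → NEW=255, ERR=-1623/16
(0,2): OLD=27039/256 → NEW=0, ERR=27039/256
(0,3): OLD=1020761/4096 → NEW=255, ERR=-23719/4096
(0,4): OLD=13137775/65536 → NEW=255, ERR=-3573905/65536
(0,5): OLD=142754825/1048576 → NEW=255, ERR=-124632055/1048576
(1,0): OLD=31403/256 → NEW=0, ERR=31403/256
(1,1): OLD=478637/2048 → NEW=255, ERR=-43603/2048
(1,2): OLD=13517873/65536 → NEW=255, ERR=-3193807/65536
(1,3): OLD=38861725/262144 → NEW=255, ERR=-27984995/262144
(1,4): OLD=2040200439/16777216 → NEW=0, ERR=2040200439/16777216
(1,5): OLD=39097834641/268435456 → NEW=255, ERR=-29353206639/268435456
(2,0): OLD=6958015/32768 → NEW=255, ERR=-1397825/32768
(2,1): OLD=175335461/1048576 → NEW=255, ERR=-92051419/1048576
(2,2): OLD=1711558063/16777216 → NEW=0, ERR=1711558063/16777216
(2,3): OLD=26712925687/134217728 → NEW=255, ERR=-7512594953/134217728
(2,4): OLD=740187368037/4294967296 → NEW=255, ERR=-355029292443/4294967296
(2,5): OLD=7989616069907/68719476736 → NEW=0, ERR=7989616069907/68719476736
(3,0): OLD=2939523023/16777216 → NEW=255, ERR=-1338667057/16777216
(3,1): OLD=16256463011/134217728 → NEW=0, ERR=16256463011/134217728
(3,2): OLD=236103613977/1073741824 → NEW=255, ERR=-37700551143/1073741824
(3,3): OLD=6736167105355/68719476736 → NEW=0, ERR=6736167105355/68719476736
(3,4): OLD=125539485048299/549755813888 → NEW=255, ERR=-14648247493141/549755813888
(3,5): OLD=1341483532865253/8796093022208 → NEW=255, ERR=-901520187797787/8796093022208
Output grid:
  Row 0: ##.###  (1 black, running=1)
  Row 1: .###.#  (2 black, running=3)
  Row 2: ##.##.  (2 black, running=5)
  Row 3: #.#.##  (2 black, running=7)

Answer: 7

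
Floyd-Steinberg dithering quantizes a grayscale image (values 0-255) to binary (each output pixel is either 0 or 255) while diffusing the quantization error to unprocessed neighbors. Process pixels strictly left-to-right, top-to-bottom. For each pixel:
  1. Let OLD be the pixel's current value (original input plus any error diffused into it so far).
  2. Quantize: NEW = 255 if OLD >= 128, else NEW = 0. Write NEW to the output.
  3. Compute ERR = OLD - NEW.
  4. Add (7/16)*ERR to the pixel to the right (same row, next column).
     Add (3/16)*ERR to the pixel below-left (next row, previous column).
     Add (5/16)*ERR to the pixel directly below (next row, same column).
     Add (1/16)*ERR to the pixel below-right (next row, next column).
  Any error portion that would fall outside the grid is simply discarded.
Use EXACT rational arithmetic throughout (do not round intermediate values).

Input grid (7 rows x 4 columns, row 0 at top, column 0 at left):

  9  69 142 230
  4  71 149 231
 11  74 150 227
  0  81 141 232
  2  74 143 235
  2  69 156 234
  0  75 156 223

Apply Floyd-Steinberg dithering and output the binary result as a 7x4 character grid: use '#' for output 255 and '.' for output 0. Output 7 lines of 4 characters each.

(0,0): OLD=9 → NEW=0, ERR=9
(0,1): OLD=1167/16 → NEW=0, ERR=1167/16
(0,2): OLD=44521/256 → NEW=255, ERR=-20759/256
(0,3): OLD=796767/4096 → NEW=255, ERR=-247713/4096
(1,0): OLD=5245/256 → NEW=0, ERR=5245/256
(1,1): OLD=180459/2048 → NEW=0, ERR=180459/2048
(1,2): OLD=10186183/65536 → NEW=255, ERR=-6525497/65536
(1,3): OLD=171411233/1048576 → NEW=255, ERR=-95975647/1048576
(2,0): OLD=1111625/32768 → NEW=0, ERR=1111625/32768
(2,1): OLD=103797043/1048576 → NEW=0, ERR=103797043/1048576
(2,2): OLD=315698751/2097152 → NEW=255, ERR=-219075009/2097152
(2,3): OLD=4914758627/33554432 → NEW=255, ERR=-3641621533/33554432
(3,0): OLD=489251129/16777216 → NEW=0, ERR=489251129/16777216
(3,1): OLD=28783145063/268435456 → NEW=0, ERR=28783145063/268435456
(3,2): OLD=606037524633/4294967296 → NEW=255, ERR=-489179135847/4294967296
(3,3): OLD=9739361252271/68719476736 → NEW=255, ERR=-7784105315409/68719476736
(4,0): OLD=134079460101/4294967296 → NEW=0, ERR=134079460101/4294967296
(4,1): OLD=3492079992847/34359738368 → NEW=0, ERR=3492079992847/34359738368
(4,2): OLD=151001120993967/1099511627776 → NEW=255, ERR=-129374344088913/1099511627776
(4,3): OLD=2480585027805817/17592186044416 → NEW=255, ERR=-2005422413520263/17592186044416
(5,0): OLD=16938930010357/549755813888 → NEW=0, ERR=16938930010357/549755813888
(5,1): OLD=1655939965584339/17592186044416 → NEW=0, ERR=1655939965584339/17592186044416
(5,2): OLD=1278856447331767/8796093022208 → NEW=255, ERR=-964147273331273/8796093022208
(5,3): OLD=40269981150631759/281474976710656 → NEW=255, ERR=-31506137910585521/281474976710656
(6,0): OLD=7678048698410137/281474976710656 → NEW=0, ERR=7678048698410137/281474976710656
(6,1): OLD=440106104113905855/4503599627370496 → NEW=0, ERR=440106104113905855/4503599627370496
(6,2): OLD=10765136390467525897/72057594037927936 → NEW=255, ERR=-7609550089204097783/72057594037927936
(6,3): OLD=155608493914218935871/1152921504606846976 → NEW=255, ERR=-138386489760527043009/1152921504606846976
Row 0: ..##
Row 1: ..##
Row 2: ..##
Row 3: ..##
Row 4: ..##
Row 5: ..##
Row 6: ..##

Answer: ..##
..##
..##
..##
..##
..##
..##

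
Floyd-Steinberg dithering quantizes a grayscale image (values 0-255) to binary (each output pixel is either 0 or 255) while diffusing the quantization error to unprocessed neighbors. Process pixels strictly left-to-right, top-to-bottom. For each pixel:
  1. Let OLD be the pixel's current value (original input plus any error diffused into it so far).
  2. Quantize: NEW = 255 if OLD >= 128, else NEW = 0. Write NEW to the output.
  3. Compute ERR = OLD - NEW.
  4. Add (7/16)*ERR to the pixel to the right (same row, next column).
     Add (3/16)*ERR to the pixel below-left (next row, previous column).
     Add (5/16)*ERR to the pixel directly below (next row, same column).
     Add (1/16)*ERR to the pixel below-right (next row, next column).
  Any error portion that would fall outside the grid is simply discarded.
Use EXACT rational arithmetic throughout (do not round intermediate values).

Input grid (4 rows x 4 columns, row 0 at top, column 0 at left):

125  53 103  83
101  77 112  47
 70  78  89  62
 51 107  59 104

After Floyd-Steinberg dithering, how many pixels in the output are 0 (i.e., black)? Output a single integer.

(0,0): OLD=125 → NEW=0, ERR=125
(0,1): OLD=1723/16 → NEW=0, ERR=1723/16
(0,2): OLD=38429/256 → NEW=255, ERR=-26851/256
(0,3): OLD=152011/4096 → NEW=0, ERR=152011/4096
(1,0): OLD=41025/256 → NEW=255, ERR=-24255/256
(1,1): OLD=117447/2048 → NEW=0, ERR=117447/2048
(1,2): OLD=7733331/65536 → NEW=0, ERR=7733331/65536
(1,3): OLD=108703413/1048576 → NEW=0, ERR=108703413/1048576
(2,0): OLD=1675901/32768 → NEW=0, ERR=1675901/32768
(2,1): OLD=141033775/1048576 → NEW=255, ERR=-126353105/1048576
(2,2): OLD=201701259/2097152 → NEW=0, ERR=201701259/2097152
(2,3): OLD=4826784319/33554432 → NEW=255, ERR=-3729595841/33554432
(3,0): OLD=744722861/16777216 → NEW=0, ERR=744722861/16777216
(3,1): OLD=29526296947/268435456 → NEW=0, ERR=29526296947/268435456
(3,2): OLD=467319259789/4294967296 → NEW=0, ERR=467319259789/4294967296
(3,3): OLD=8444203239259/68719476736 → NEW=0, ERR=8444203239259/68719476736
Output grid:
  Row 0: ..#.  (3 black, running=3)
  Row 1: #...  (3 black, running=6)
  Row 2: .#.#  (2 black, running=8)
  Row 3: ....  (4 black, running=12)

Answer: 12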